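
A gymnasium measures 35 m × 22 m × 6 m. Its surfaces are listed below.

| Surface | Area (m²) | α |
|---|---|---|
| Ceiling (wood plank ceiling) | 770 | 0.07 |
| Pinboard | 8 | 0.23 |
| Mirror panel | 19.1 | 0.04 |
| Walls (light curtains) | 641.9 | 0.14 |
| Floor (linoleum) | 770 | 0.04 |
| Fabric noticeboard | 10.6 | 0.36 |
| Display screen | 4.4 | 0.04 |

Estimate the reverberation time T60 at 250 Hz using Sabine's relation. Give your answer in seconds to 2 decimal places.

4.11 seconds

Total absorption A = 770·0.07 + 8·0.23 + 19.1·0.04 + 641.9·0.14 + 770·0.04 + 10.6·0.36 + 4.4·0.04
  = 53.900 + 1.840 + 0.764 + 89.866 + 30.800 + 3.816 + 0.176 = 181.162 m² sabins.
Volume V = 35 × 22 × 6 = 4620 m³.
T = 0.161 V/A = 0.161·4620/181.162 = 4.11 s.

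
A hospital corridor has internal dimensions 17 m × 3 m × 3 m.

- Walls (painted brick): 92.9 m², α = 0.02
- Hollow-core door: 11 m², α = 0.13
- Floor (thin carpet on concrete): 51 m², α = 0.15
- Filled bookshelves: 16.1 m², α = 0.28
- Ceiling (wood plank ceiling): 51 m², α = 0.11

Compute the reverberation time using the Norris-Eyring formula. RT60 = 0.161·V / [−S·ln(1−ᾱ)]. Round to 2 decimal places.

S = Σ Sᵢ = 222.0 m².
Absorption A = 92.9·0.02 + 11·0.13 + 51·0.15 + 16.1·0.28 + 51·0.11 = 21.056 sabins.
ᾱ = 21.056 / 222.0 = 0.0948.
Eyring denominator: −S ln(1−ᾱ) = 22.111.
V = 17 × 3 × 3 = 153 m³.
RT60 = 0.161 × 153 / 22.111 = 1.11 s.

1.11 s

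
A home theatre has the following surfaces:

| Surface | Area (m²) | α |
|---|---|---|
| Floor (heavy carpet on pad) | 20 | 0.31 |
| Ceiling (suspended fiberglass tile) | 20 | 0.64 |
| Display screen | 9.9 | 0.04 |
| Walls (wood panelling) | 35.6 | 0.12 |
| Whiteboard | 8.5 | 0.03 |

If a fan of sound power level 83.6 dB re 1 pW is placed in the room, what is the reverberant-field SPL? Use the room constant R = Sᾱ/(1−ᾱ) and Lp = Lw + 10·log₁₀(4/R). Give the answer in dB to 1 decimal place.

74.6 dB

Σ(Sᵢαᵢ) = 20·0.31 + 20·0.64 + 9.9·0.04 + 35.6·0.12 + 8.5·0.03 = 23.923; total area S = 94.0 m².
ᾱ = 23.923/94.0 = 0.2545; R = Sᾱ/(1−ᾱ) = 23.923/(1−0.2545) = 32.090 m².
Lp = Lw + 10 log₁₀(4/R) = 83.6 -9.04 = 74.6 dB.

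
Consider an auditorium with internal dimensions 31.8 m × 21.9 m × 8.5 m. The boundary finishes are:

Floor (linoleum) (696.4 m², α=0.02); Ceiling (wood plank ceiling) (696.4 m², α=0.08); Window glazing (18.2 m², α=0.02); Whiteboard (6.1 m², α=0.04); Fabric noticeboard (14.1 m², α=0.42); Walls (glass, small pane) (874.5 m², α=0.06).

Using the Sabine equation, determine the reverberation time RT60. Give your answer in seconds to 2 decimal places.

Equivalent absorption area: A = 696.4*0.02 + 696.4*0.08 + 18.2*0.02 + 6.1*0.04 + 14.1*0.42 + 874.5*0.06 = 128.640 m².
Volume V = 31.8 × 21.9 × 8.5 = 5919.57 m³.
RT60 = 0.161 · V / A = 0.161 × 5919.57 / 128.640 = 7.41 s.

7.41 sec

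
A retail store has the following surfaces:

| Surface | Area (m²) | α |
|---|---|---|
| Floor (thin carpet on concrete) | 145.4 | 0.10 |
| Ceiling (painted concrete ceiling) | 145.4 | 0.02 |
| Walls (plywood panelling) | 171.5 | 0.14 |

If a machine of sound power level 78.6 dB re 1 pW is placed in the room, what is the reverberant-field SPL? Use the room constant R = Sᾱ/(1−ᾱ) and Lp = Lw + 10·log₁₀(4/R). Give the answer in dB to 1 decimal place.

68.0 dB

A = 41.458 sabins; S = 462.3 m².
ᾱ = 41.458/462.3 = 0.0897; R = Sᾱ/(1−ᾱ) = 41.458/(1−0.0897) = 45.543 m².
Lp = Lw + 10 log₁₀(4/R) = 78.6 -10.56 = 68.0 dB.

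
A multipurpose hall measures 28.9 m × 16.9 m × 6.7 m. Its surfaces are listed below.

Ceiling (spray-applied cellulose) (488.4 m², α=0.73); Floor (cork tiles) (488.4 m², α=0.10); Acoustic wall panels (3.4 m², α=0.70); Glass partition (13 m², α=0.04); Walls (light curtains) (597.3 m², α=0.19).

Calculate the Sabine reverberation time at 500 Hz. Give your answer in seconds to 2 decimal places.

1.01 s

Summing Sᵢαᵢ: 356.532 + 48.840 + 2.380 + 0.520 + 113.487 → A = 521.759 sabins.
V = 28.9·16.9·6.7 = 3272.347 m³.
T = 0.161 V/A = 0.161·3272.347/521.759 = 1.01 s.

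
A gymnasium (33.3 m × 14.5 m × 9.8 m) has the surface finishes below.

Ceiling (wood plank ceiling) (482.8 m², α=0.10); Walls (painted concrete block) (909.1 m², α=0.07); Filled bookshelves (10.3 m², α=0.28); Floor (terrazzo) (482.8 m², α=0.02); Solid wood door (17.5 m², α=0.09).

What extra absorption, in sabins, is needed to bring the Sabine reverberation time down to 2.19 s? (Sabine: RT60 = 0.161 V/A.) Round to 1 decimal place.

221.8 sabins

Summing Sᵢαᵢ: 48.280 + 63.637 + 2.884 + 9.656 + 1.575 → A₁ = 126.032 sabins.
V = 4731.93 m³. Required absorption A₂ = 0.161 × 4731.93 / 2.19 = 347.872 sabins.
ΔA = A₂ − A₁ = 347.872 − 126.032 = 221.8 sabins.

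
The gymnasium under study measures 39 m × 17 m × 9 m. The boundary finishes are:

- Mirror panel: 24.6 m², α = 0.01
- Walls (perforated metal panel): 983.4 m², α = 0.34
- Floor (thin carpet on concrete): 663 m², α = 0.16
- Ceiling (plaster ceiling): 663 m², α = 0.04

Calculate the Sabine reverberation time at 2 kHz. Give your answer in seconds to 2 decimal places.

Summing Sᵢαᵢ: 0.246 + 334.356 + 106.080 + 26.520 → A = 467.202 sabins.
Room volume: 5967 m³.
Sabine: RT60 = 0.161 × 5967 / 467.202 = 2.06 s.

2.06 seconds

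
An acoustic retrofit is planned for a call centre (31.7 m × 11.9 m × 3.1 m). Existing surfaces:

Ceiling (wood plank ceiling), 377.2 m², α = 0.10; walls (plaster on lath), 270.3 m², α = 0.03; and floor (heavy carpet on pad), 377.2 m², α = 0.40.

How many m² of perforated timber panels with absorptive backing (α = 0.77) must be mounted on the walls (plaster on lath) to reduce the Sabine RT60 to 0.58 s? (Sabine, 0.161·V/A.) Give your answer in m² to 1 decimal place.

172.8

A₁ = Σ Sᵢαᵢ = 377.2×0.10 + 270.3×0.03 + 377.2×0.40 = 196.709 sabins.
Required A₂ = 0.161·1169.413/0.58 = 324.613 sabins.
Absorption to add: 324.613 − 196.709 = 127.904 sabins.
Each m² of panel replacing the walls (plaster on lath) adds (0.77 − 0.03) = 0.74 sabins.
Panel area = 127.904 / 0.74 = 172.8 m².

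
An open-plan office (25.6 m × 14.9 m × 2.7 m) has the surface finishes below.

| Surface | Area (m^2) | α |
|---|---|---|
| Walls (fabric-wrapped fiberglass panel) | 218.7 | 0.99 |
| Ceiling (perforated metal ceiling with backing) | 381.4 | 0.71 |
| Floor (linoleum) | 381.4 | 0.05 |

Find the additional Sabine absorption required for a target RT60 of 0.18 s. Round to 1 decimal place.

414.8 sabins

Summing Sᵢαᵢ: 216.513 + 270.794 + 19.070 → A₁ = 506.377 sabins.
V = 1029.888 m³. Required absorption A₂ = 0.161 × 1029.888 / 0.18 = 921.178 sabins.
ΔA = A₂ − A₁ = 921.178 − 506.377 = 414.8 sabins.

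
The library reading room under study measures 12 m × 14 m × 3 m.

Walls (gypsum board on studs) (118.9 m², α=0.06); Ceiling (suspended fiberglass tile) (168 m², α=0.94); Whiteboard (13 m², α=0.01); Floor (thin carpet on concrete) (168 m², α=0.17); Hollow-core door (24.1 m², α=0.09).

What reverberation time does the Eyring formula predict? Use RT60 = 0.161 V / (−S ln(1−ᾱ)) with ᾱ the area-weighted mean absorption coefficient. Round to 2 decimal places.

S = Σ Sᵢ = 492.0 m².
Absorption A = 118.9·0.06 + 168·0.94 + 13·0.01 + 168·0.17 + 24.1·0.09 = 195.913 sabins.
Mean coefficient ᾱ = A/S = 0.3982.
−S·ln(1−ᾱ) = −492.0 × ln(1 − 0.3982) = 249.852.
V = 12 × 14 × 3 = 504 m³.
T = 0.161·V/[−S·ln(1−ᾱ)] = 0.161·504/249.852 = 0.32 s.

0.32 s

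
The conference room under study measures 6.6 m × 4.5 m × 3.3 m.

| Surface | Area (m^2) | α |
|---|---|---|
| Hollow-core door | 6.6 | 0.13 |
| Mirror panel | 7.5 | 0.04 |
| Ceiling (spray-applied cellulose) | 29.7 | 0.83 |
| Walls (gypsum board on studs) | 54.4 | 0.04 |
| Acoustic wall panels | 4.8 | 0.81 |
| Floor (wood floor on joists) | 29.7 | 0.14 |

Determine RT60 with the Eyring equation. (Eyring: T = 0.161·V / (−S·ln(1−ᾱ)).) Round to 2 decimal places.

Total surface area S = 6.6 + 7.5 + 29.7 + 54.4 + 4.8 + 29.7 = 132.7 m^2.
Σ(Sᵢαᵢ) = 6.6×0.13 + 7.5×0.04 + 29.7×0.83 + 54.4×0.04 + 4.8×0.81 + 29.7×0.14 = 36.031.
ᾱ = 36.031 / 132.7 = 0.2715.
−S·ln(1−ᾱ) = −132.7 × ln(1 − 0.2715) = 42.035.
V = 6.6 × 4.5 × 3.3 = 98.01 m³.
T = 0.161·V/[−S·ln(1−ᾱ)] = 0.161·98.01/42.035 = 0.38 s.

0.38 sec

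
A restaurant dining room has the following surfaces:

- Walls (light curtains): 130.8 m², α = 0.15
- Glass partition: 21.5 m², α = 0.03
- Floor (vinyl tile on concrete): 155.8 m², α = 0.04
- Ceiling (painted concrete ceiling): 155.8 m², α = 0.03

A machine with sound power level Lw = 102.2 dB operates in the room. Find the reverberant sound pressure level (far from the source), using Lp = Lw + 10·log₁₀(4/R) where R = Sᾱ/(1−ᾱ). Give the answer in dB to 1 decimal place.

A = 31.171 sabins; S = 463.9 m².
ᾱ = 0.0672, so room constant R = A/(1−ᾱ) = 33.417 m².
Lp = Lw + 10 log₁₀(4/R) = 102.2 -9.22 = 93.0 dB.

93.0 dB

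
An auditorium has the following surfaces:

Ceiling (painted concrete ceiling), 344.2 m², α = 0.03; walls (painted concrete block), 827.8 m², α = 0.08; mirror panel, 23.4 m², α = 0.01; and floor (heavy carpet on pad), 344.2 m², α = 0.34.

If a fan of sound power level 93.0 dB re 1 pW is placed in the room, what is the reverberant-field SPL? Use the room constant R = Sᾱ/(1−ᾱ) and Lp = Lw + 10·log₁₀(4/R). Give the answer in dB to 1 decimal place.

75.6 dB

Σ(Sᵢαᵢ) = 344.2×0.03 + 827.8×0.08 + 23.4×0.01 + 344.2×0.34 = 193.812; total area S = 1539.6 m².
ᾱ = 193.812/1539.6 = 0.1259; R = Sᾱ/(1−ᾱ) = 193.812/(1−0.1259) = 221.727 m².
Lp = Lw + 10 log₁₀(4/R) = 93.0 -17.44 = 75.6 dB.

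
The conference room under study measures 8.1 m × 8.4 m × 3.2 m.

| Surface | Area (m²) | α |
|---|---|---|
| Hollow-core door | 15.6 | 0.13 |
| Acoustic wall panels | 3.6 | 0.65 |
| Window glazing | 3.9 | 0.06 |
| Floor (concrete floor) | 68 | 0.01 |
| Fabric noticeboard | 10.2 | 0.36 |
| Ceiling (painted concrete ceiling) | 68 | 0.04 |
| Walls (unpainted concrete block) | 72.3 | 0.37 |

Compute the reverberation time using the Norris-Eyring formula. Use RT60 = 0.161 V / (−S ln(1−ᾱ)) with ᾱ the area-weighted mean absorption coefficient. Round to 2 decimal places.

0.84 sec

Total surface area S = 15.6 + 3.6 + 3.9 + 68 + 10.2 + 68 + 72.3 = 241.6 m².
Σ(Sᵢαᵢ) = 15.6·0.13 + 3.6·0.65 + 3.9·0.06 + 68·0.01 + 10.2·0.36 + 68·0.04 + 72.3·0.37 = 38.425.
Mean coefficient ᾱ = A/S = 0.1590.
Eyring denominator: −S ln(1−ᾱ) = 41.836.
V = 8.1 × 8.4 × 3.2 = 217.728 m³.
RT60 = 0.161 × 217.728 / 41.836 = 0.84 s.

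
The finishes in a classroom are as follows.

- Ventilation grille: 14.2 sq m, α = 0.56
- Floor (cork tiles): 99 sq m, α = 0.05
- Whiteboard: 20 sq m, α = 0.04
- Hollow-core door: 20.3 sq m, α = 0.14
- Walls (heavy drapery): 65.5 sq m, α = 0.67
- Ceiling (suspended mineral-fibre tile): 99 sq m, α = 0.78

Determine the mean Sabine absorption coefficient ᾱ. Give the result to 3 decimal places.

0.433

S = Σ Sᵢ = 14.2 + 99 + 20 + 20.3 + 65.5 + 99 = 318.0 sq m.
A = 14.2*0.56 + 99*0.05 + 20*0.04 + 20.3*0.14 + 65.5*0.67 + 99*0.78 = 137.649 sabins.
ᾱ = A/S = 0.433.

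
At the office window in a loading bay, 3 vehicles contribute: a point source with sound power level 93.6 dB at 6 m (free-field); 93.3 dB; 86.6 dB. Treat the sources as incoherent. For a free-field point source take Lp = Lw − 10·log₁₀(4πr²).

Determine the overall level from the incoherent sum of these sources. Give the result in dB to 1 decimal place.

Source at 6 m: Lp = 93.6 − 10·log₁₀(4π·6²) = 93.6 − 10·log₁₀(452.389) = 67.0 dB.
Converting to relative power and adding: 10^(67.0/10) + 10^(93.3/10) + 10^(86.6/10) = 2.6e+09.
L_total = 10·log₁₀(2.6e+09) = 94.1 dB.

94.1 dB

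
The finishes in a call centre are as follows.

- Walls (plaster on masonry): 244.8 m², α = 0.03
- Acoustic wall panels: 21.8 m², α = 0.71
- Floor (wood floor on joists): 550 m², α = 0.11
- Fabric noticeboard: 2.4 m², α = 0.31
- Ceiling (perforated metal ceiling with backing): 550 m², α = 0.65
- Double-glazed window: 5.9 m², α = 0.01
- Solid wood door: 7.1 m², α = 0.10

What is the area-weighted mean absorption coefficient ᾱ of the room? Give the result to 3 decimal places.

Total surface area S = 1382.0 m².
Σ(Sᵢαᵢ) = 244.8*0.03 + 21.8*0.71 + 550*0.11 + 2.4*0.31 + 550*0.65 + 5.9*0.01 + 7.1*0.10 = 442.335.
ᾱ = A/S = 0.320.

0.320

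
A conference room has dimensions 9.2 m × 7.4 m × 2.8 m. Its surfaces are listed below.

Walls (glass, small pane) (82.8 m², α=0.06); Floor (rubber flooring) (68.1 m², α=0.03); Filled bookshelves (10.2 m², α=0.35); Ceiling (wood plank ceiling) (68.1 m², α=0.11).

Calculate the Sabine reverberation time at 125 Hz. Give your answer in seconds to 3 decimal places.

Total absorption A = 82.8·0.06 + 68.1·0.03 + 10.2·0.35 + 68.1·0.11
  = 4.968 + 2.043 + 3.570 + 7.491 = 18.072 m² sabins.
Volume V = 9.2 × 7.4 × 2.8 = 190.624 m³.
Sabine: RT60 = 0.161 × 190.624 / 18.072 = 1.698 s.

1.698 s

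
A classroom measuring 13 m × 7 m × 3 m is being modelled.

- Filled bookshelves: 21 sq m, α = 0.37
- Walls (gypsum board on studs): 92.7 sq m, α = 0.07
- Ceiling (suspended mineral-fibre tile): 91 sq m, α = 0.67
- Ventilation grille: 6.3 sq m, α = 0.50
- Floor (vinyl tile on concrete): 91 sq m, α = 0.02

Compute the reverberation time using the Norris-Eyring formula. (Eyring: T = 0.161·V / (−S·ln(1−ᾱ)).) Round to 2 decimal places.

S = Σ Sᵢ = 302.0 sq m.
Absorption A = 21·0.37 + 92.7·0.07 + 91·0.67 + 6.3·0.50 + 91·0.02 = 80.199 sabins.
Mean coefficient ᾱ = A/S = 0.2656.
−S·ln(1−ᾱ) = −302.0 × ln(1 − 0.2656) = 93.228.
V = 13 × 7 × 3 = 273 m³.
T = 0.161·V/[−S·ln(1−ᾱ)] = 0.161·273/93.228 = 0.47 s.

0.47 s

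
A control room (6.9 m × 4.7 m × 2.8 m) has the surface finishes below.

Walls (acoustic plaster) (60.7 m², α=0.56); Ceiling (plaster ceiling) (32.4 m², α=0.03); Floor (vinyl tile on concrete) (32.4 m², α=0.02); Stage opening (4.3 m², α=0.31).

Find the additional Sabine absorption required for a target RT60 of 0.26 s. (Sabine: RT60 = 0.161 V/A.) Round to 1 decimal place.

Equivalent absorption area: A₁ = 60.7×0.56 + 32.4×0.03 + 32.4×0.02 + 4.3×0.31 = 36.945 m².
V = 90.804 m³. Required absorption A₂ = 0.161 × 90.804 / 0.26 = 56.229 sabins.
ΔA = A₂ − A₁ = 56.229 − 36.945 = 19.3 sabins.

19.3 sabins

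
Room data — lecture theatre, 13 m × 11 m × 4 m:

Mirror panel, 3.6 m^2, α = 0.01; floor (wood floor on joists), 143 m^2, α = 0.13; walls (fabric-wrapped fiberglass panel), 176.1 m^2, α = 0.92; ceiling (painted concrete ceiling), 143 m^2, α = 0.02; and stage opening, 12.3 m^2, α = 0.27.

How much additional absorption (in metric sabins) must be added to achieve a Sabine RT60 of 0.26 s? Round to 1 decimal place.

Equivalent absorption area: A₁ = 3.6·0.01 + 143·0.13 + 176.1·0.92 + 143·0.02 + 12.3·0.27 = 186.819 m^2.
For T = 0.26 s, need A₂ = 0.161·V/T = 0.161·572/0.26 = 354.200 sabins.
ΔA = A₂ − A₁ = 354.200 − 186.819 = 167.4 sabins.

167.4 sabins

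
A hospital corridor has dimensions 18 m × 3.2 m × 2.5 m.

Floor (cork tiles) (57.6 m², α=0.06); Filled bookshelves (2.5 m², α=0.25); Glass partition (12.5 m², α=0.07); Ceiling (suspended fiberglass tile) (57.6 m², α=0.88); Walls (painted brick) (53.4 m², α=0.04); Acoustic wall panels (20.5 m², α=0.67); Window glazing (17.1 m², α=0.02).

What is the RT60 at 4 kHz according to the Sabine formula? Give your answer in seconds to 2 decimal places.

0.32 s

Total absorption A = 57.6*0.06 + 2.5*0.25 + 12.5*0.07 + 57.6*0.88 + 53.4*0.04 + 20.5*0.67 + 17.1*0.02
  = 3.456 + 0.625 + 0.875 + 50.688 + 2.136 + 13.735 + 0.342 = 71.857 m² sabins.
V = 18·3.2·2.5 = 144 m³.
Sabine: RT60 = 0.161 × 144 / 71.857 = 0.32 s.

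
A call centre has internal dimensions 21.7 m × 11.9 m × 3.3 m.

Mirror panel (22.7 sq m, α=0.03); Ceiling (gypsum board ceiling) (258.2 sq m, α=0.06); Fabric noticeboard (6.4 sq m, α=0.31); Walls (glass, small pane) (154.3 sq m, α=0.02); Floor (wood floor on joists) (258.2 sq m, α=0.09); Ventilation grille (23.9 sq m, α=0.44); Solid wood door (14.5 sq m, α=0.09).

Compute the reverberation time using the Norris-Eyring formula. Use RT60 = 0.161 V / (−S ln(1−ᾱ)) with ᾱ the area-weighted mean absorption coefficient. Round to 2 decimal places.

S = Σ Sᵢ = 738.2 sq m.
Absorption A = 22.7×0.03 + 258.2×0.06 + 6.4×0.31 + 154.3×0.02 + 258.2×0.09 + 23.9×0.44 + 14.5×0.09 = 56.302 sabins.
ᾱ = 56.302 / 738.2 = 0.0763.
−S·ln(1−ᾱ) = −738.2 × ln(1 − 0.0763) = 58.589.
V = 21.7 × 11.9 × 3.3 = 852.159 m³.
RT60 = 0.161 × 852.159 / 58.589 = 2.34 s.

2.34 sec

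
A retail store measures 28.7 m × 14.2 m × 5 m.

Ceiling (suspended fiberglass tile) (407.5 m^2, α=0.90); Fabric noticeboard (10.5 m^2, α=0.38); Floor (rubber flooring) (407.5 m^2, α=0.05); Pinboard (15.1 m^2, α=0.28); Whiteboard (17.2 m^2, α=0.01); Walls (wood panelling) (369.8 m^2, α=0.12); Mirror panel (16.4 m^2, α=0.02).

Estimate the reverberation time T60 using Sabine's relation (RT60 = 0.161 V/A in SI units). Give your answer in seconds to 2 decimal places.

Total absorption A = 407.5·0.90 + 10.5·0.38 + 407.5·0.05 + 15.1·0.28 + 17.2·0.01 + 369.8·0.12 + 16.4·0.02
  = 366.750 + 3.990 + 20.375 + 4.228 + 0.172 + 44.376 + 0.328 = 440.219 m^2 sabins.
V = 28.7·14.2·5 = 2037.7 m³.
RT60 = 0.161 · V / A = 0.161 × 2037.7 / 440.219 = 0.75 s.

0.75 s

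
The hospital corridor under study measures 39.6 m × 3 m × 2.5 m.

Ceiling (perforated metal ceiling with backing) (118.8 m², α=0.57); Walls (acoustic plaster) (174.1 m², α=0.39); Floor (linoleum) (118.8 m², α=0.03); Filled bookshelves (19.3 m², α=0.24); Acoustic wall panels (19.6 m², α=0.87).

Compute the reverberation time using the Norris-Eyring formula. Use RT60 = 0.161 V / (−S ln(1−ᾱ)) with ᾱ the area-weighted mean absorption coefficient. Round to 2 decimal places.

S = Σ Sᵢ = 450.6 m².
Absorption A = 118.8·0.57 + 174.1·0.39 + 118.8·0.03 + 19.3·0.24 + 19.6·0.87 = 160.863 sabins.
ᾱ = 160.863 / 450.6 = 0.3570.
Eyring denominator: −S ln(1−ᾱ) = 198.990.
V = 39.6 × 3 × 2.5 = 297 m³.
RT60 = 0.161 × 297 / 198.990 = 0.24 s.

0.24 s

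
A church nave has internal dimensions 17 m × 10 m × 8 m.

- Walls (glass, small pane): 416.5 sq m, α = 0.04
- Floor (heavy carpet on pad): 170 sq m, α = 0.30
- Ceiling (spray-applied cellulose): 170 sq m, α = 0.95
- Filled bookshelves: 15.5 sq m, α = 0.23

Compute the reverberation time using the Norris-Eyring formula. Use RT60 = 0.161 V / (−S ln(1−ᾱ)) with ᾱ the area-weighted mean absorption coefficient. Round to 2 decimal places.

0.79 s

S = Σ Sᵢ = 772.0 sq m.
Absorption A = 416.5×0.04 + 170×0.30 + 170×0.95 + 15.5×0.23 = 232.725 sabins.
ᾱ = 232.725 / 772.0 = 0.3015.
Eyring denominator: −S ln(1−ᾱ) = 277.009.
V = 17 × 10 × 8 = 1360 m³.
T = 0.161·V/[−S·ln(1−ᾱ)] = 0.161·1360/277.009 = 0.79 s.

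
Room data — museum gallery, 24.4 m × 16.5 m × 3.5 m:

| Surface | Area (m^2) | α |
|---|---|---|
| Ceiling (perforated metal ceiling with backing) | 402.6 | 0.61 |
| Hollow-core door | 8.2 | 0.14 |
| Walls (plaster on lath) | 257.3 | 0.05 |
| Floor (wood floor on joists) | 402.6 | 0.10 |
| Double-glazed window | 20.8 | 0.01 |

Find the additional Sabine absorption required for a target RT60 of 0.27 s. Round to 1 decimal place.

540.2 sabins

Equivalent absorption area: A₁ = 402.6·0.61 + 8.2·0.14 + 257.3·0.05 + 402.6·0.10 + 20.8·0.01 = 300.067 m^2.
Target A₂ = 0.161·1409.1/0.27 = 840.241 sabins (V = 1409.1 m³).
Additional absorption ΔA = 840.241 − 300.067 = 540.2 sabins.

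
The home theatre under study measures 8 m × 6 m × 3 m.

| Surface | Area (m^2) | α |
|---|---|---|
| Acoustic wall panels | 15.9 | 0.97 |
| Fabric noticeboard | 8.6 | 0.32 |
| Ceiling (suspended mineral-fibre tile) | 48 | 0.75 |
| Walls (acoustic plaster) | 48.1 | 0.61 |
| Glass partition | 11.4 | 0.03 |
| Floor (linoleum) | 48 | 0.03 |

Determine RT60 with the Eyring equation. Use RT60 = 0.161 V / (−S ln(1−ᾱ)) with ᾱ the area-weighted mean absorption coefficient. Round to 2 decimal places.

S = Σ Sᵢ = 180.0 m^2.
Σ(Sᵢαᵢ) = 15.9×0.97 + 8.6×0.32 + 48×0.75 + 48.1×0.61 + 11.4×0.03 + 48×0.03 = 85.298.
Mean coefficient ᾱ = A/S = 0.4739.
−S·ln(1−ᾱ) = −180.0 × ln(1 − 0.4739) = 115.608.
V = 8 × 6 × 3 = 144 m³.
RT60 = 0.161 × 144 / 115.608 = 0.20 s.

0.20 seconds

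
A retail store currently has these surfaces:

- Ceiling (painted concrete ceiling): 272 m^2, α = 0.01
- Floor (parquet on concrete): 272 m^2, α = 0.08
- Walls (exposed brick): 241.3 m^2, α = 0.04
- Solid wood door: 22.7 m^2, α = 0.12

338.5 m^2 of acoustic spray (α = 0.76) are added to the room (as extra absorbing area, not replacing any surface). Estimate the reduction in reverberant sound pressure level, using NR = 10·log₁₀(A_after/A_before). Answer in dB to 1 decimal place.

9.0 dB

A_before = Σ Sᵢαᵢ = 272×0.01 + 272×0.08 + 241.3×0.04 + 22.7×0.12 = 36.856 sabins.
Treatment contributes 338.5·0.76 = 257.260 sabins.
A_after = 36.856 + 257.260 = 294.116 sabins.
NR = 10·log₁₀(294.116/36.856) = 9.0 dB.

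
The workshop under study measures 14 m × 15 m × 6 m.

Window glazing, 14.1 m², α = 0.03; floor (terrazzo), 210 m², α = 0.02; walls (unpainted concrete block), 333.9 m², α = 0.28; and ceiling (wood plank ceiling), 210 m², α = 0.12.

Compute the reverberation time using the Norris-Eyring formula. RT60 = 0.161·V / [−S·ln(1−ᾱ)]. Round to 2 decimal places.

S = Σ Sᵢ = 768.0 m².
Absorption A = 14.1·0.03 + 210·0.02 + 333.9·0.28 + 210·0.12 = 123.315 sabins.
ᾱ = 123.315 / 768.0 = 0.1606.
Eyring denominator: −S ln(1−ᾱ) = 134.452.
V = 14 × 15 × 6 = 1260 m³.
RT60 = 0.161 × 1260 / 134.452 = 1.51 s.

1.51 sec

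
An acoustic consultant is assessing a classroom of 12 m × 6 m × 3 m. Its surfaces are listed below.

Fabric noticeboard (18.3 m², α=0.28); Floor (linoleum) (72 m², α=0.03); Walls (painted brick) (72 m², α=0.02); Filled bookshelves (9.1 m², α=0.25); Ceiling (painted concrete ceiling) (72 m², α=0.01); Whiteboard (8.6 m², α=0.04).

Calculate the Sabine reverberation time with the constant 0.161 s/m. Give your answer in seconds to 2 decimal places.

2.88 sec

Equivalent absorption area: A = 18.3·0.28 + 72·0.03 + 72·0.02 + 9.1·0.25 + 72·0.01 + 8.6·0.04 = 12.063 m².
Volume V = 12 × 6 × 3 = 216 m³.
RT60 = 0.161 · V / A = 0.161 × 216 / 12.063 = 2.88 s.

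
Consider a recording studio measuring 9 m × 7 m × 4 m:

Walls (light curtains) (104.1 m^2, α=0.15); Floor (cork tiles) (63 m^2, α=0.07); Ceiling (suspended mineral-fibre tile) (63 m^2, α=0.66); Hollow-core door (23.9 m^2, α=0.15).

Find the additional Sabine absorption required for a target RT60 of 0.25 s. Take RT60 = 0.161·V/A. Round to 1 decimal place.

A₁ = Σ Sᵢαᵢ = 104.1·0.15 + 63·0.07 + 63·0.66 + 23.9·0.15 = 65.190 sabins.
Target A₂ = 0.161·252/0.25 = 162.288 sabins (V = 252 m³).
ΔA = A₂ − A₁ = 162.288 − 65.190 = 97.1 sabins.

97.1 sabins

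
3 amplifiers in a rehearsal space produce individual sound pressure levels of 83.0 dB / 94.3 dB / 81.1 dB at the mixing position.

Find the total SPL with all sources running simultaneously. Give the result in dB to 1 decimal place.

94.8 dB

Sum in the linear (power) domain: Σ 10^(Lᵢ/10) = 10^(83.0/10) + 10^(94.3/10) + 10^(81.1/10) = 3.02e+09.
L_total = 10·log₁₀(3.02e+09) = 94.8 dB.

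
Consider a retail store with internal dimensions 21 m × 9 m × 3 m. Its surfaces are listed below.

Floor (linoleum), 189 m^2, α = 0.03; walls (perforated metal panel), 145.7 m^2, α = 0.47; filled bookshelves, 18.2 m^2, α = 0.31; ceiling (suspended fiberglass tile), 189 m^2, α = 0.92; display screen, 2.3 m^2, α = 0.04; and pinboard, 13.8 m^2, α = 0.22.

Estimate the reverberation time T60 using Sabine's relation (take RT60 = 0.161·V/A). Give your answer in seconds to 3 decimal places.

Total absorption A = 189×0.03 + 145.7×0.47 + 18.2×0.31 + 189×0.92 + 2.3×0.04 + 13.8×0.22
  = 5.670 + 68.479 + 5.642 + 173.880 + 0.092 + 3.036 = 256.799 m^2 sabins.
Volume V = 21 × 9 × 3 = 567 m³.
T = 0.161 V/A = 0.161·567/256.799 = 0.355 s.

0.355 sec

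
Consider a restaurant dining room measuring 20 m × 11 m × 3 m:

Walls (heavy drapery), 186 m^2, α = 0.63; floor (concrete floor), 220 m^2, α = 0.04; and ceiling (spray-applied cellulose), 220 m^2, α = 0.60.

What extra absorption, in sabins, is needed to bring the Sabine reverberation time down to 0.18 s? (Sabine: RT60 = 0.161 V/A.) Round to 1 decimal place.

Equivalent absorption area: A₁ = 186*0.63 + 220*0.04 + 220*0.60 = 257.980 m^2.
Target A₂ = 0.161·660/0.18 = 590.333 sabins (V = 660 m³).
Shortfall: 590.333 − 257.980 = 332.4 sabins.

332.4 sabins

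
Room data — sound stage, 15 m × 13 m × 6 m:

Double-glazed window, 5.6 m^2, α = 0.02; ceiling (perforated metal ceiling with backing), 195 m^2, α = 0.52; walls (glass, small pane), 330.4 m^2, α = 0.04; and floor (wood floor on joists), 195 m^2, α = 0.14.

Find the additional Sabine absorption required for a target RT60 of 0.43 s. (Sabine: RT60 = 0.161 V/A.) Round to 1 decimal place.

A₁ = Σ Sᵢαᵢ = 5.6*0.02 + 195*0.52 + 330.4*0.04 + 195*0.14 = 142.028 sabins.
For T = 0.43 s, need A₂ = 0.161·V/T = 0.161·1170/0.43 = 438.070 sabins.
Additional absorption ΔA = 438.070 − 142.028 = 296.0 sabins.

296.0 sabins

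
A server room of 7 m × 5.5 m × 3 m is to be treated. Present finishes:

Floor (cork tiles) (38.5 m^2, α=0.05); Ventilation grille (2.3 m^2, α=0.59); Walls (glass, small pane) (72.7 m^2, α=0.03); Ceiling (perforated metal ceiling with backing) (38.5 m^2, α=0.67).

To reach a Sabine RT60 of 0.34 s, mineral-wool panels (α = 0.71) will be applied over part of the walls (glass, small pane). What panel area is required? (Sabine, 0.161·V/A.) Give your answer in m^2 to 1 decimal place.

34.5

Total absorption A₁ = 38.5×0.05 + 2.3×0.59 + 72.7×0.03 + 38.5×0.67
  = 1.925 + 1.357 + 2.181 + 25.795 = 31.258 m^2 sabins.
V = 115.5 m³. Target absorption A₂ = 0.161 × 115.5 / 0.34 = 54.693 sabins.
Absorption to add: 54.693 − 31.258 = 23.435 sabins.
Each m^2 of panel replacing the walls (glass, small pane) adds (0.71 − 0.03) = 0.68 sabins.
Area = ΔA/Δα = 23.435/0.68 = 34.5 m^2.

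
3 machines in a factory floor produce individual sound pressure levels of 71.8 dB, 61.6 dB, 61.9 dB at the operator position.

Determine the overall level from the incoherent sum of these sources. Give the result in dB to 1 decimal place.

Converting to relative power and adding: 10^(71.8/10) + 10^(61.6/10) + 10^(61.9/10) = 1.813e+07.
Combined level = 10 log₁₀(1.813e+07) = 72.6 dB.

72.6 dB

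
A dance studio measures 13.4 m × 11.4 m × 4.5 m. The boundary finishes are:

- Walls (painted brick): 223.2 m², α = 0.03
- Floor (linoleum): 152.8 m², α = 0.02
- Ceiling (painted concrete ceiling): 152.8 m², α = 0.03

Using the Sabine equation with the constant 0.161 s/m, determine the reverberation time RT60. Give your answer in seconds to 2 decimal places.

7.72 sec

Total absorption A = 223.2·0.03 + 152.8·0.02 + 152.8·0.03
  = 6.696 + 3.056 + 4.584 = 14.336 m² sabins.
Volume V = 13.4 × 11.4 × 4.5 = 687.42 m³.
T = 0.161 V/A = 0.161·687.42/14.336 = 7.72 s.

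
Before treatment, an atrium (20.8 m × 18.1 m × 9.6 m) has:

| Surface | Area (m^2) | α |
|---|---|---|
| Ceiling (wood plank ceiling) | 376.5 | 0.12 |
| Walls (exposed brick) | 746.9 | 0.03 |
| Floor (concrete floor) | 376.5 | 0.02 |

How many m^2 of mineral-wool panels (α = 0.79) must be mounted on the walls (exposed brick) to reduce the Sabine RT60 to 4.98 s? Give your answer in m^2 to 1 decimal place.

54.9

Summing Sᵢαᵢ: 45.180 + 22.407 + 7.530 → A₁ = 75.117 sabins.
V = 3614.208 m³. Target absorption A₂ = 0.161 × 3614.208 / 4.98 = 116.845 sabins.
Absorption to add: 116.845 − 75.117 = 41.728 sabins.
Net gain per m^2: Δα = 0.79 − 0.03 = 0.76.
Panel area = 41.728 / 0.76 = 54.9 m^2.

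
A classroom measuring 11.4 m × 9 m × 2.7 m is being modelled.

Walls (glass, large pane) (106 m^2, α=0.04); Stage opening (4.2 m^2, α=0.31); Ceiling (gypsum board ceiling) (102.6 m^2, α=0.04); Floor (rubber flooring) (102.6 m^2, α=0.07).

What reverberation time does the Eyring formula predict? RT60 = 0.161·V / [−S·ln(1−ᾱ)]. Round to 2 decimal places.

Total surface area S = 106 + 4.2 + 102.6 + 102.6 = 315.4 m^2.
Σ(Sᵢαᵢ) = 106·0.04 + 4.2·0.31 + 102.6·0.04 + 102.6·0.07 = 16.828.
Mean coefficient ᾱ = A/S = 0.0534.
Eyring denominator: −S ln(1−ᾱ) = 17.309.
V = 11.4 × 9 × 2.7 = 277.02 m³.
T = 0.161·V/[−S·ln(1−ᾱ)] = 0.161·277.02/17.309 = 2.58 s.

2.58 seconds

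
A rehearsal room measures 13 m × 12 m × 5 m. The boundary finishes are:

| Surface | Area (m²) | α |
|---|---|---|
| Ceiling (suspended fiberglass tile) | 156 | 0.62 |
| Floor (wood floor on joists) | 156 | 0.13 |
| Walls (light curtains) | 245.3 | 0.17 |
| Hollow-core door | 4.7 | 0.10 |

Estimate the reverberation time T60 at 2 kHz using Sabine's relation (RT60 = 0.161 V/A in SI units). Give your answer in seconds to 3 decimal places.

A = Σ Sᵢαᵢ = 156*0.62 + 156*0.13 + 245.3*0.17 + 4.7*0.10 = 159.171 sabins.
Volume V = 13 × 12 × 5 = 780 m³.
Sabine: RT60 = 0.161 × 780 / 159.171 = 0.789 s.

0.789 s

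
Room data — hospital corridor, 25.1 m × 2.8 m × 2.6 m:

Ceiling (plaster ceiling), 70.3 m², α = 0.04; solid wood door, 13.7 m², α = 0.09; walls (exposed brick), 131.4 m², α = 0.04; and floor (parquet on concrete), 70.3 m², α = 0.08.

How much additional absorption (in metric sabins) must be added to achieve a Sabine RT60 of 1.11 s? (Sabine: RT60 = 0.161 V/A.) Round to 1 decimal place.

Equivalent absorption area: A₁ = 70.3·0.04 + 13.7·0.09 + 131.4·0.04 + 70.3·0.08 = 14.925 m².
V = 182.728 m³. Required absorption A₂ = 0.161 × 182.728 / 1.11 = 26.504 sabins.
ΔA = A₂ − A₁ = 26.504 − 14.925 = 11.6 sabins.

11.6 sabins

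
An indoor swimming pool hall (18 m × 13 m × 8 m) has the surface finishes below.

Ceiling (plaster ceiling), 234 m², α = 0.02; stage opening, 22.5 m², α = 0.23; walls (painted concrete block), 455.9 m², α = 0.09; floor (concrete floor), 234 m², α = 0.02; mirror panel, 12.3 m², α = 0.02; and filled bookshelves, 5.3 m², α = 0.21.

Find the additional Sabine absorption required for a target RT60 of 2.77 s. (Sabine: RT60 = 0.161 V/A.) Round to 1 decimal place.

Summing Sᵢαᵢ: 4.680 + 5.175 + 41.031 + 4.680 + 0.246 + 1.113 → A₁ = 56.925 sabins.
For T = 2.77 s, need A₂ = 0.161·V/T = 0.161·1872/2.77 = 108.806 sabins.
Additional absorption ΔA = 108.806 − 56.925 = 51.9 sabins.

51.9 sabins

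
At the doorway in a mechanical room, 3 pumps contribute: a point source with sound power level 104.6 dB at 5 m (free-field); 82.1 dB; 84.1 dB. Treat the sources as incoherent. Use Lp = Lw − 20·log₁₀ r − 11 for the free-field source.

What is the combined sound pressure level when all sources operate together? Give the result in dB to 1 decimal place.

Source at 5 m: Lp = 104.6 − 20·log₁₀(5) − 11 = 79.6 dB.
Sum in the linear (power) domain: Σ 10^(Lᵢ/10) = 10^(79.6/10) + 10^(82.1/10) + 10^(84.1/10) = 5.104e+08.
L_total = 10·log₁₀(5.104e+08) = 87.1 dB.

87.1 dB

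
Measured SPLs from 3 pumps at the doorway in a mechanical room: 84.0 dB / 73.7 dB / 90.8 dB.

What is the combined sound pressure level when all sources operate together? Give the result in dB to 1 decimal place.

91.7 dB

Converting to relative power and adding: 10^(84.0/10) + 10^(73.7/10) + 10^(90.8/10) = 1.477e+09.
Back to dB: 10·log₁₀ Σ = 91.7 dB.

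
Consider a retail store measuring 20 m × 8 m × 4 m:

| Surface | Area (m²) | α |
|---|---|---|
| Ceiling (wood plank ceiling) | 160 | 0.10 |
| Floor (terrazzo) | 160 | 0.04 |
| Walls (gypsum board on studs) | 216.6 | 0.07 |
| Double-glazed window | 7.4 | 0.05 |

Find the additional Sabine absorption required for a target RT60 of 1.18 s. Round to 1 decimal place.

49.4 sabins

Equivalent absorption area: A₁ = 160·0.10 + 160·0.04 + 216.6·0.07 + 7.4·0.05 = 37.932 m².
For T = 1.18 s, need A₂ = 0.161·V/T = 0.161·640/1.18 = 87.322 sabins.
Shortfall: 87.322 − 37.932 = 49.4 sabins.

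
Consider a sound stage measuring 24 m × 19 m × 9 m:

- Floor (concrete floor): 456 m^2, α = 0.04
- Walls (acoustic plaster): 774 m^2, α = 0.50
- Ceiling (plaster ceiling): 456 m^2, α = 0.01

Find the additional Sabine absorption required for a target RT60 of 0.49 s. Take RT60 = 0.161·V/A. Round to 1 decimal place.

Total absorption A₁ = 456·0.04 + 774·0.50 + 456·0.01
  = 18.240 + 387.000 + 4.560 = 409.800 m^2 sabins.
Target A₂ = 0.161·4104/0.49 = 1348.457 sabins (V = 4104 m³).
Additional absorption ΔA = 1348.457 − 409.800 = 938.7 sabins.

938.7 sabins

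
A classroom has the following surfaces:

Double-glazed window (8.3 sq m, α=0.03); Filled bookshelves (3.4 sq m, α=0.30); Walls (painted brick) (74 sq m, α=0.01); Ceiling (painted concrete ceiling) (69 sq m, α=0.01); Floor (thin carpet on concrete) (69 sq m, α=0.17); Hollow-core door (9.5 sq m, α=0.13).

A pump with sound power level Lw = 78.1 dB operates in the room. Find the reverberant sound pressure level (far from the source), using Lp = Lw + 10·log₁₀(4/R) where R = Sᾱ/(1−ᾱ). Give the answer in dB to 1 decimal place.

71.9 dB

A = 15.664 sabins; S = 233.2 sq m.
ᾱ = 0.0672, so room constant R = A/(1−ᾱ) = 16.792 sq m.
Lp = 78.1 + 10·log₁₀(4/16.792) = 78.1 + (-6.23) = 71.9 dB.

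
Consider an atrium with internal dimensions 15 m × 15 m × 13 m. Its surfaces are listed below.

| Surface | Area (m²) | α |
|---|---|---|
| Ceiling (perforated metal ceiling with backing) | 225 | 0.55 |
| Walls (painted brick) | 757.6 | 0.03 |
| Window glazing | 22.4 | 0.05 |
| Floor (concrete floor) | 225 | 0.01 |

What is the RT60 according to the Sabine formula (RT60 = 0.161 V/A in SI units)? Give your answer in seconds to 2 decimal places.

3.14 seconds

A = Σ Sᵢαᵢ = 225×0.55 + 757.6×0.03 + 22.4×0.05 + 225×0.01 = 149.848 sabins.
Room volume: 2925 m³.
T = 0.161 V/A = 0.161·2925/149.848 = 3.14 s.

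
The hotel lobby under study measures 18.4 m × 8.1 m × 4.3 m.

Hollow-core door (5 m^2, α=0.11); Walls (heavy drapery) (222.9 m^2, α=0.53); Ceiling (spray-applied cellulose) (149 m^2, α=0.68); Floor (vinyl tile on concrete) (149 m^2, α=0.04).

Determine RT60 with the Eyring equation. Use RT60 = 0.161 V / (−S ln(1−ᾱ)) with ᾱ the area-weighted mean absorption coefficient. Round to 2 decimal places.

S = Σ Sᵢ = 525.9 m^2.
Absorption A = 5·0.11 + 222.9·0.53 + 149·0.68 + 149·0.04 = 225.967 sabins.
ᾱ = 225.967 / 525.9 = 0.4297.
−S·ln(1−ᾱ) = −525.9 × ln(1 − 0.4297) = 295.342.
V = 18.4 × 8.1 × 4.3 = 640.872 m³.
RT60 = 0.161 × 640.872 / 295.342 = 0.35 s.

0.35 s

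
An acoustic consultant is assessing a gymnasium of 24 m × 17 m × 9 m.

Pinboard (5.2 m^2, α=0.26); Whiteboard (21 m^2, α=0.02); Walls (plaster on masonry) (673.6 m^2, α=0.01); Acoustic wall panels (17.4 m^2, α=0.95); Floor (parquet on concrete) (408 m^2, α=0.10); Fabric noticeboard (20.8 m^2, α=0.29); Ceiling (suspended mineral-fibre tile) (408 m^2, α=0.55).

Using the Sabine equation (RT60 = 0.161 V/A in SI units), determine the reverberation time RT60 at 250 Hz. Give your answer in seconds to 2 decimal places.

2.00 s

Total absorption A = 5.2×0.26 + 21×0.02 + 673.6×0.01 + 17.4×0.95 + 408×0.10 + 20.8×0.29 + 408×0.55
  = 1.352 + 0.420 + 6.736 + 16.530 + 40.800 + 6.032 + 224.400 = 296.270 m^2 sabins.
V = 24·17·9 = 3672 m³.
RT60 = 0.161 · V / A = 0.161 × 3672 / 296.270 = 2.00 s.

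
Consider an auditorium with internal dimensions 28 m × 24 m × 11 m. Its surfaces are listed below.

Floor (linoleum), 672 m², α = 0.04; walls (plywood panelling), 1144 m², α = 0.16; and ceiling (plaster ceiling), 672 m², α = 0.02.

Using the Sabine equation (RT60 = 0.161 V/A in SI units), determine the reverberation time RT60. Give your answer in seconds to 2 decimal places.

5.33 seconds

Total absorption A = 672·0.04 + 1144·0.16 + 672·0.02
  = 26.880 + 183.040 + 13.440 = 223.360 m² sabins.
V = 28·24·11 = 7392 m³.
T = 0.161 V/A = 0.161·7392/223.360 = 5.33 s.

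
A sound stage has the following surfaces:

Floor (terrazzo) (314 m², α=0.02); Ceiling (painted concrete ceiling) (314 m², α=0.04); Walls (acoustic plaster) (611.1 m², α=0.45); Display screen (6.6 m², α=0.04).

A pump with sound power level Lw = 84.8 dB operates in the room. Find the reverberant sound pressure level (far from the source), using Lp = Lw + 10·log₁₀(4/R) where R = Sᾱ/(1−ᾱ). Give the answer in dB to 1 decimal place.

65.0 dB

Σ(Sᵢαᵢ) = 314×0.02 + 314×0.04 + 611.1×0.45 + 6.6×0.04 = 294.099; total area S = 1245.7 m².
ᾱ = 0.2361, so room constant R = A/(1−ᾱ) = 384.997 m².
Lp = Lw + 10 log₁₀(4/R) = 84.8 -19.83 = 65.0 dB.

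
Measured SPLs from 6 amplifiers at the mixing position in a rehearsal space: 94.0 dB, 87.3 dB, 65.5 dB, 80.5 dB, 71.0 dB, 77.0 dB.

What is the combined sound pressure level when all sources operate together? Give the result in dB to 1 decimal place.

95.1 dB

Σ 10^(Lᵢ/10) = 3.227e+09.
L_total = 10·log₁₀(3.227e+09) = 95.1 dB.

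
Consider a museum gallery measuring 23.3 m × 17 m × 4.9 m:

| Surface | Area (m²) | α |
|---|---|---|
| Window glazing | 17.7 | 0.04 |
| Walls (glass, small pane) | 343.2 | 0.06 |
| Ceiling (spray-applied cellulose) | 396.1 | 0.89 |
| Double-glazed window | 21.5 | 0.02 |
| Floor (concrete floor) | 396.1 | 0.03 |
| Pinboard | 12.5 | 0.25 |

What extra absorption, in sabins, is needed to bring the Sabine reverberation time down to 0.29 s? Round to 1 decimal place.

688.3 sabins

Summing Sᵢαᵢ: 0.708 + 20.592 + 352.529 + 0.430 + 11.883 + 3.125 → A₁ = 389.267 sabins.
V = 1940.89 m³. Required absorption A₂ = 0.161 × 1940.89 / 0.29 = 1077.529 sabins.
ΔA = A₂ − A₁ = 1077.529 − 389.267 = 688.3 sabins.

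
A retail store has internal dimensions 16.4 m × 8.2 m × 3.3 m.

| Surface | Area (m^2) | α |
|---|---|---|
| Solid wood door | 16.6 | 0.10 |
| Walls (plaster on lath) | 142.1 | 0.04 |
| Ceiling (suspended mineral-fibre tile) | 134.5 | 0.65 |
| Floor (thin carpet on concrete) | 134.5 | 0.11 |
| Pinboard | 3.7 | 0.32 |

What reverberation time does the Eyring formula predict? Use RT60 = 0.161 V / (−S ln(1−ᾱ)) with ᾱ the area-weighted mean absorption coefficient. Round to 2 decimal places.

0.56 s

S = Σ Sᵢ = 431.4 m^2.
Absorption A = 16.6·0.10 + 142.1·0.04 + 134.5·0.65 + 134.5·0.11 + 3.7·0.32 = 110.748 sabins.
Mean coefficient ᾱ = A/S = 0.2567.
−S·ln(1−ᾱ) = −431.4 × ln(1 − 0.2567) = 127.977.
V = 16.4 × 8.2 × 3.3 = 443.784 m³.
T = 0.161·V/[−S·ln(1−ᾱ)] = 0.161·443.784/127.977 = 0.56 s.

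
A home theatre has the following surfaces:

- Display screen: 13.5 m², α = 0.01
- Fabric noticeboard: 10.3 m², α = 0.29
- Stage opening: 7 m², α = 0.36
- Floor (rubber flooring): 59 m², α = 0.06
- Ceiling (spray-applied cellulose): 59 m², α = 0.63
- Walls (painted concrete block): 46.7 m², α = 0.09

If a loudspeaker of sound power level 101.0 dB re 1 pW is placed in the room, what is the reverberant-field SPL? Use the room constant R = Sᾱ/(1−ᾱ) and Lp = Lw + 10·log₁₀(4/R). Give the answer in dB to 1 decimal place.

A = 50.555 sabins; S = 195.5 m².
ᾱ = 0.2586, so room constant R = A/(1−ᾱ) = 68.189 m².
Lp = 101.0 + 10·log₁₀(4/68.189) = 101.0 + (-12.32) = 88.7 dB.

88.7 dB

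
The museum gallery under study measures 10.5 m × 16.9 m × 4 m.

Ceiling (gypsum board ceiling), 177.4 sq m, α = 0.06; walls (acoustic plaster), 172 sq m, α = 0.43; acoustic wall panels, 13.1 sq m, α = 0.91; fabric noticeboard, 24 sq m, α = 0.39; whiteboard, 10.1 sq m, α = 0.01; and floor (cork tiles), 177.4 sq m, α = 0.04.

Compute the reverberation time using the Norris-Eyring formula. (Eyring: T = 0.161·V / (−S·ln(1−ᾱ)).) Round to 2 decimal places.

Total surface area S = 177.4 + 172 + 13.1 + 24 + 10.1 + 177.4 = 574.0 sq m.
Absorption A = 177.4×0.06 + 172×0.43 + 13.1×0.91 + 24×0.39 + 10.1×0.01 + 177.4×0.04 = 113.082 sabins.
Mean coefficient ᾱ = A/S = 0.1970.
−S·ln(1−ᾱ) = −574.0 × ln(1 − 0.1970) = 125.936.
V = 10.5 × 16.9 × 4 = 709.8 m³.
T = 0.161·V/[−S·ln(1−ᾱ)] = 0.161·709.8/125.936 = 0.91 s.

0.91 sec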